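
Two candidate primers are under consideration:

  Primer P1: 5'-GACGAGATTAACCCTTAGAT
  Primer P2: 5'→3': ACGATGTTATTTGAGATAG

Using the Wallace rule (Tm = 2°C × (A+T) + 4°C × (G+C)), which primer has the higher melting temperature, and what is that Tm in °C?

Primer P1, 56°C

Primer P1: A+T=12, G+C=8 → Tm = 2(12)+4(8) = 56°C
Primer P2: A+T=13, G+C=6 → Tm = 2(13)+4(6) = 50°C
56°C vs 50°C → primer P1 is higher.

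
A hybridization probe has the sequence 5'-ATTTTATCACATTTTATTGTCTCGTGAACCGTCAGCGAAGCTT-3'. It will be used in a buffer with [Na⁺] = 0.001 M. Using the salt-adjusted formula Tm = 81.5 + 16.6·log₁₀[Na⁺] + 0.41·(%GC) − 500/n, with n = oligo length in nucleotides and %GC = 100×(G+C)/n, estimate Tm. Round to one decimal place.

35.3°C

Length n = 43. Counting bases: T=17, A=10, C=9, G=7
G+C = 16, so %GC = 16/43 × 100 = 37.209%
Salt term: 16.6 × (-3) = -49.8
GC term: 0.41 × 37.209 = 15.256; length term: −500/43 = −11.628
Tm = 81.5 + (-49.8) + 15.256 − 11.628 = 35.328 → 35.3°C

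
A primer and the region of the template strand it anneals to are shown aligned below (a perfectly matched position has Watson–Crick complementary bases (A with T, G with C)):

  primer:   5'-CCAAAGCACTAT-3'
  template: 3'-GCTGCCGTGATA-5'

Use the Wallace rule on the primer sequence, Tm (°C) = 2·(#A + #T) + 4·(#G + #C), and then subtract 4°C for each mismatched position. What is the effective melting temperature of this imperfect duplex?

Primer base counts: A=5, T=2, G=1, C=4 → A+T=7, G+C=5
Perfect-match Tm = 2(7) + 4(5) = 14 + 20 = 34°C
Mismatches (positions where the bases are not complementary): 3 (at positions 2, 4, 5)
Effective Tm = 34 − 3×4 = 34 − 12 = 22°C

22°C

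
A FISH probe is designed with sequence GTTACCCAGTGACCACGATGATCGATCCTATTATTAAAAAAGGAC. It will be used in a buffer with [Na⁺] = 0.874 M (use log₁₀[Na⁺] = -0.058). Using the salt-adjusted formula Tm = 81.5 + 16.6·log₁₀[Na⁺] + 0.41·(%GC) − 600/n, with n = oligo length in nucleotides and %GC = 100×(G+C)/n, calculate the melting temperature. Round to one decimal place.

83.6°C

Length n = 45. Scanning the sequence gives A=16, C=10, T=11, G=8.
G+C = 18, so %GC = 18/45 × 100 = 40%
Salt term: 16.6 × (-0.058) = -0.963
GC term: 0.41 × 40 = 16.4; length term: −600/45 = −13.333
Tm = 81.5 + (-0.963) + 16.4 − 13.333 = 83.604 → 83.6°C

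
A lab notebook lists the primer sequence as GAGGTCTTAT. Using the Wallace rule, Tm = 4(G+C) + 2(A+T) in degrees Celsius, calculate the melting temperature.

Scanning the sequence gives C=1, A=2, G=3, T=4.
So N_AT = 6 and N_GC = 4.
Tm = 2(6) + 4(4) = 12 + 16 = 28°C

28°C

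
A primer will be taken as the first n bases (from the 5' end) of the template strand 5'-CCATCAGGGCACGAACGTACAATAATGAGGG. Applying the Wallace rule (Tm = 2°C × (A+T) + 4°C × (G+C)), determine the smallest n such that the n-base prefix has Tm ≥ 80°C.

First 26 bases: CCATCAGGGCACGAACGTACAATAAT → Tm = 76°C (< 80°C)
First 27 bases: CCATCAGGGCACGAACGTACAATAATG → Tm = 80°C (≥ 80°C)
Since every base adds ≥2°C, Tm only increases with n, so the threshold is first crossed at n = 27.

n = 27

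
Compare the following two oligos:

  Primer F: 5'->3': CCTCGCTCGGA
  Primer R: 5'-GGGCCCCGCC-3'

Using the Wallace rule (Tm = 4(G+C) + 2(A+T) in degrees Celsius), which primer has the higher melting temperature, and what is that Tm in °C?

Primer F: A+T=3, G+C=8 → Tm = 2(3)+4(8) = 38°C
Primer R: A+T=0, G+C=10 → Tm = 2(0)+4(10) = 40°C
38°C vs 40°C → primer R is higher.

Primer R, 40°C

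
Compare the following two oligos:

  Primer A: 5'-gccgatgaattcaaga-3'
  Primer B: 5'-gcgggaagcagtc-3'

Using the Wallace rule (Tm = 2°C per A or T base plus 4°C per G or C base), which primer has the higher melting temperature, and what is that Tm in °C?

Primer A, 46°C

Primer A: A+T=9, G+C=7 → Tm = 2(9)+4(7) = 46°C
Primer B: A+T=4, G+C=9 → Tm = 2(4)+4(9) = 44°C
46°C vs 44°C → primer A is higher.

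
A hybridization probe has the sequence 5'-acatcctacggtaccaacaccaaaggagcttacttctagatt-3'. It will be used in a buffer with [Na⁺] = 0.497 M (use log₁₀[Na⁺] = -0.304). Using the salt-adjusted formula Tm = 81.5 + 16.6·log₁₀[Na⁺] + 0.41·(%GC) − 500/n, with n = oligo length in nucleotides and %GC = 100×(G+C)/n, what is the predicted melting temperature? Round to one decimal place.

Length n = 42. C=12, G=6, T=10, A=14
G+C = 18, so %GC = 18/42 × 100 = 42.857%
Salt term: 16.6 × (-0.304) = -5.046
GC term: 0.41 × 42.857 = 17.571; length term: −500/42 = −11.905
Tm = 81.5 + (-5.046) + 17.571 − 11.905 = 82.12 → 82.1°C

82.1°C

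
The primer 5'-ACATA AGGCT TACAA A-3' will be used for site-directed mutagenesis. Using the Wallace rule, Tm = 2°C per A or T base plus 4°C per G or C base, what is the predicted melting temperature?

T=3, G=2, C=3, A=8
So N_AT = 11 and N_GC = 5.
Tm = 4·5 + 2·11 = 20 + 22 = 42°C

42°C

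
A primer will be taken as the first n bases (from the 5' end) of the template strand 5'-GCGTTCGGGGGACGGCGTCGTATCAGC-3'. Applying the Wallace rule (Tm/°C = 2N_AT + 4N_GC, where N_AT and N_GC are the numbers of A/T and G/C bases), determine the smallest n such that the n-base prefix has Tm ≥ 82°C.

n = 24

First 23 bases: GCGTTCGGGGGACGGCGTCGTAT → Tm = 78°C (< 82°C)
First 24 bases: GCGTTCGGGGGACGGCGTCGTATC → Tm = 82°C (≥ 82°C)
Each additional base adds 2°C (A/T) or 4°C (G/C), so Tm is non-decreasing in n; n = 24 is the first length to reach 82°C.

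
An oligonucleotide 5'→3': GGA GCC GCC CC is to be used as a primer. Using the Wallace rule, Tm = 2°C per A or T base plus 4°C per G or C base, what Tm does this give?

42°C

Counting bases: T=0, C=6, A=1, G=4
A+T = 1, G+C = 10
Tm = 2×1 + 4×10 = 42°C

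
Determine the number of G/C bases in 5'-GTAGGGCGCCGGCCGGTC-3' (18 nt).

Base counts: A=1, T=2, G=9, C=6
G+C = 9 + 6 = 15

15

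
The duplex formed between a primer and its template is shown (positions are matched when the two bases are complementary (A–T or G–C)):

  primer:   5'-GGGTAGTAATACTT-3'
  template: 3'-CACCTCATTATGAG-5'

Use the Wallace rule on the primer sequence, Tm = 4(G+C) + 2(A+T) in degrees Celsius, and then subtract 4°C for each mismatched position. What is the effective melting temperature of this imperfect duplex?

26°C

Primer base counts: A=4, T=5, G=4, C=1 → A+T=9, G+C=5
Perfect-match Tm = 2(9) + 4(5) = 18 + 20 = 38°C
Mismatches (positions where the bases are not complementary): 3 (at positions 2, 4, 14)
Effective Tm = 38 − 3×4 = 38 − 12 = 26°C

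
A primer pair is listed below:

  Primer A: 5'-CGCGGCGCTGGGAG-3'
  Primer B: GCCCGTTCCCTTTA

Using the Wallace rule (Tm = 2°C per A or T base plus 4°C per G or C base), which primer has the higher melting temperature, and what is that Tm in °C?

Primer A, 52°C

Primer A: A+T=2, G+C=12 → Tm = 2(2)+4(12) = 52°C
Primer B: A+T=6, G+C=8 → Tm = 2(6)+4(8) = 44°C
52°C vs 44°C → primer A is higher.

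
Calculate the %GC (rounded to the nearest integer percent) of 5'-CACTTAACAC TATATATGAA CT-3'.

Base counts: G=1, C=5, A=9, T=7
G+C = 1 + 5 = 6 out of 22 bases
%GC = 6/22 × 100 = 27.27% ≈ 27%

27%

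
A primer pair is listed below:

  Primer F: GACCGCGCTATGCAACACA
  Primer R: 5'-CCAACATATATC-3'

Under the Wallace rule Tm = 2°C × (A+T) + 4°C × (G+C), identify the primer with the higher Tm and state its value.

Primer F, 60°C

Primer F: A+T=8, G+C=11 → Tm = 2(8)+4(11) = 60°C
Primer R: A+T=8, G+C=4 → Tm = 2(8)+4(4) = 32°C
60°C vs 32°C → primer F is higher.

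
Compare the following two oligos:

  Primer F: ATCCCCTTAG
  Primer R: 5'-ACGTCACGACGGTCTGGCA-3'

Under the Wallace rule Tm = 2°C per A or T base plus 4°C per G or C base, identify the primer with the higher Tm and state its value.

Primer R, 62°C

Primer F: A+T=5, G+C=5 → Tm = 2(5)+4(5) = 30°C
Primer R: A+T=7, G+C=12 → Tm = 2(7)+4(12) = 62°C
30°C vs 62°C → primer R is higher.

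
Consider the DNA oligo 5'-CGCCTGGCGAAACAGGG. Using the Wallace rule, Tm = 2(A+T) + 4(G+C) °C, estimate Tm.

T=1, A=4, C=5, G=7
AT pairs contribute 5, GC pairs contribute 12.
Tm = 2×5 + 4×12 = 58°C

58°C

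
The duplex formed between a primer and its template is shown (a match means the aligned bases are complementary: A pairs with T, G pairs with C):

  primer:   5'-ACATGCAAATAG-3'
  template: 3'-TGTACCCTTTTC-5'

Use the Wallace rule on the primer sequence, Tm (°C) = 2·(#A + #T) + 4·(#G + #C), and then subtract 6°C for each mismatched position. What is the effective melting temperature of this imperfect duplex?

14°C

Primer base counts: A=6, T=2, G=2, C=2 → A+T=8, G+C=4
Perfect-match Tm = 2(8) + 4(4) = 16 + 16 = 32°C
Mismatches (positions where the bases are not complementary): 3 (at positions 6, 7, 10)
Effective Tm = 32 − 3×6 = 32 − 18 = 14°C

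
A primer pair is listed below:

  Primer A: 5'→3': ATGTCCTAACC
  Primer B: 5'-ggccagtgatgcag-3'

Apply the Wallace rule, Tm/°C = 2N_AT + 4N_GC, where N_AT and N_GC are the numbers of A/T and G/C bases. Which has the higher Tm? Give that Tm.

Primer A: A+T=6, G+C=5 → Tm = 2(6)+4(5) = 32°C
Primer B: A+T=5, G+C=9 → Tm = 2(5)+4(9) = 46°C
32°C vs 46°C → primer B is higher.

Primer B, 46°C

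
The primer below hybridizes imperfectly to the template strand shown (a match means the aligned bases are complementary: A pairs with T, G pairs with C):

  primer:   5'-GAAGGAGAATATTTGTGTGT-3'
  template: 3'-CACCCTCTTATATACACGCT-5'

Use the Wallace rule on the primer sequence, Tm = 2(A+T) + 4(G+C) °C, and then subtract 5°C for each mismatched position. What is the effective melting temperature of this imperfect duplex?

Primer base counts: A=6, T=7, G=7, C=0 → A+T=13, G+C=7
Perfect-match Tm = 2(13) + 4(7) = 26 + 28 = 54°C
Mismatches (positions where the bases are not complementary): 5 (at positions 2, 3, 13, 18, 20)
Effective Tm = 54 − 5×5 = 54 − 25 = 29°C

29°C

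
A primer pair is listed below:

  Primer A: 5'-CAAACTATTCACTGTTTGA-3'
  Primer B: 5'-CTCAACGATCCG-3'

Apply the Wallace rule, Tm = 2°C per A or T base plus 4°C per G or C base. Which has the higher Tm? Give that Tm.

Primer A, 50°C

Primer A: A+T=13, G+C=6 → Tm = 2(13)+4(6) = 50°C
Primer B: A+T=5, G+C=7 → Tm = 2(5)+4(7) = 38°C
50°C vs 38°C → primer A is higher.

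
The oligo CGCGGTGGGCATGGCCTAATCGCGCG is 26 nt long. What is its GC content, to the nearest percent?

Counting bases: G=11, T=4, C=8, A=3
G+C = 11 + 8 = 19 out of 26 bases
%GC = 19/26 × 100 = 73.08% ≈ 73%

73%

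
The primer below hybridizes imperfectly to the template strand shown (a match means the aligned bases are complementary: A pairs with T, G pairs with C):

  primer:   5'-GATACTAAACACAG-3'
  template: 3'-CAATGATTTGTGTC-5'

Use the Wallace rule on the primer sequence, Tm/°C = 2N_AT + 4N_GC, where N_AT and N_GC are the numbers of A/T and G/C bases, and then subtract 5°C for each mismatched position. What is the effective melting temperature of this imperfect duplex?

33°C

Primer base counts: A=7, T=2, G=2, C=3 → A+T=9, G+C=5
Perfect-match Tm = 2(9) + 4(5) = 18 + 20 = 38°C
Mismatches (positions where the bases are not complementary): 1 (at position 2)
Effective Tm = 38 − 1×5 = 38 − 5 = 33°C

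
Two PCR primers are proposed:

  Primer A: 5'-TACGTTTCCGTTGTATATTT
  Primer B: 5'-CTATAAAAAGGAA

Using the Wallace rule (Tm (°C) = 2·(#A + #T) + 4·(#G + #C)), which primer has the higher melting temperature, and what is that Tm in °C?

Primer A, 52°C

Primer A: A+T=14, G+C=6 → Tm = 2(14)+4(6) = 52°C
Primer B: A+T=10, G+C=3 → Tm = 2(10)+4(3) = 32°C
52°C vs 32°C → primer A is higher.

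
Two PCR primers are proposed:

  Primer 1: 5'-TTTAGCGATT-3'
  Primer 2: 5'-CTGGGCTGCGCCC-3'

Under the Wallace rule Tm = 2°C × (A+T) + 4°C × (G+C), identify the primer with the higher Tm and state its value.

Primer 2, 48°C

Primer 1: A+T=7, G+C=3 → Tm = 2(7)+4(3) = 26°C
Primer 2: A+T=2, G+C=11 → Tm = 2(2)+4(11) = 48°C
26°C vs 48°C → primer 2 is higher.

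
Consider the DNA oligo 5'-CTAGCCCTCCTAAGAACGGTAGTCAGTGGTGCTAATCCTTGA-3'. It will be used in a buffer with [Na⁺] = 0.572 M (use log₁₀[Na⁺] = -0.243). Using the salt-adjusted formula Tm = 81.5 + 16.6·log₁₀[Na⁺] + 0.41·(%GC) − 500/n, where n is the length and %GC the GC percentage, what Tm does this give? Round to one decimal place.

86.1°C

Length n = 42. Scanning the sequence gives C=11, A=10, T=11, G=10.
G+C = 21, so %GC = 21/42 × 100 = 50%
Salt term: 16.6 × (-0.243) = -4.034
GC term: 0.41 × 50 = 20.5; length term: −500/42 = −11.905
Tm = 81.5 + (-4.034) + 20.5 − 11.905 = 86.061 → 86.1°C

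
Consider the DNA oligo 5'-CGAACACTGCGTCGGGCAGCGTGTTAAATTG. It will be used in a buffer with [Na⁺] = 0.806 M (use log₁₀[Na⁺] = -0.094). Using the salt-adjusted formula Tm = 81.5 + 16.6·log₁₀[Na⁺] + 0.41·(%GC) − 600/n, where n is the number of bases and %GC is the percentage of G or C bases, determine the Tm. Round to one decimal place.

83.1°C

Length n = 31. Scanning the sequence gives G=10, T=7, A=7, C=7.
G+C = 17, so %GC = 17/31 × 100 = 54.839%
Salt term: 16.6 × (-0.094) = -1.56
GC term: 0.41 × 54.839 = 22.484; length term: −600/31 = −19.355
Tm = 81.5 + (-1.56) + 22.484 − 19.355 = 83.069 → 83.1°C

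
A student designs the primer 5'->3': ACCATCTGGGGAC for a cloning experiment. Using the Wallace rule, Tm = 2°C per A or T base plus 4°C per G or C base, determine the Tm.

G=4, T=2, A=3, C=4
So N_AT = 5 and N_GC = 8.
Tm = 2(5) + 4(8) = 10 + 32 = 42°C

42°C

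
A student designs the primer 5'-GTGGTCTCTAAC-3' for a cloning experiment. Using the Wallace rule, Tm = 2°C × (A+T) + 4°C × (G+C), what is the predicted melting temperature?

36°C

G=3, T=4, A=2, C=3
AT pairs contribute 6, GC pairs contribute 6.
Tm = 4·6 + 2·6 = 24 + 12 = 36°C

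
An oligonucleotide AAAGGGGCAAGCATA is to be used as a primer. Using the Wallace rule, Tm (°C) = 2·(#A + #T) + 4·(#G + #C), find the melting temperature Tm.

44°C

Counting bases: G=5, A=7, C=2, T=1
So N_AT = 8 and N_GC = 7.
Tm = 2(8) + 4(7) = 16 + 28 = 44°C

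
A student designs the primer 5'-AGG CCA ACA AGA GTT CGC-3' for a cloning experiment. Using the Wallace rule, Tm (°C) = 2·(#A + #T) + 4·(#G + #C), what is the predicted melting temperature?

Scanning the sequence gives G=5, C=5, T=2, A=6.
A+T = 8, G+C = 10
Tm = 2(8) + 4(10) = 16 + 40 = 56°C

56°C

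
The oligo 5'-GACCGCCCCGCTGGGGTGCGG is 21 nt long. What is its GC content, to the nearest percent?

Counting bases: A=1, G=10, C=8, T=2
G+C = 10 + 8 = 18 out of 21 bases
%GC = 18/21 × 100 = 85.71% ≈ 86%

86%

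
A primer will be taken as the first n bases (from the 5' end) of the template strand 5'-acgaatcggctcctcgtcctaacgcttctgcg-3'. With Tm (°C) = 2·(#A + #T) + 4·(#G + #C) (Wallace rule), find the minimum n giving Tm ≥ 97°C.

First 30 bases: ACGAATCGGCTCCTCGTCCTAACGCTTCTG → Tm = 94°C (< 97°C)
First 31 bases: ACGAATCGGCTCCTCGTCCTAACGCTTCTGC → Tm = 98°C (≥ 97°C)
Each additional base adds 2°C (A/T) or 4°C (G/C), so Tm is non-decreasing in n; n = 31 is the first length to reach 97°C.

n = 31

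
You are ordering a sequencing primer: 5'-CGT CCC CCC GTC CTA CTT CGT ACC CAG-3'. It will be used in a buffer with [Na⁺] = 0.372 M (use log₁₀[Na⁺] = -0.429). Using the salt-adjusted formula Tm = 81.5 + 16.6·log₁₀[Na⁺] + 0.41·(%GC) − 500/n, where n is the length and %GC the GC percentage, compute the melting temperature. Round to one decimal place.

Length n = 27. T=6, A=3, C=14, G=4
G+C = 18, so %GC = 18/27 × 100 = 66.667%
Salt term: 16.6 × (-0.429) = -7.121
GC term: 0.41 × 66.667 = 27.333; length term: −500/27 = −18.519
Tm = 81.5 + (-7.121) + 27.333 − 18.519 = 83.193 → 83.2°C

83.2°C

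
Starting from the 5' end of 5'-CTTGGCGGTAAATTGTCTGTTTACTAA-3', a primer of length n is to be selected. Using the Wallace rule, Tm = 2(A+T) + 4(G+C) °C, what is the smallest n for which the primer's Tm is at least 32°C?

n = 10

First 9 bases: CTTGGCGGT → Tm = 30°C (< 32°C)
First 10 bases: CTTGGCGGTA → Tm = 32°C (≥ 32°C)
Since every base adds ≥2°C, Tm only increases with n, so the threshold is first crossed at n = 10.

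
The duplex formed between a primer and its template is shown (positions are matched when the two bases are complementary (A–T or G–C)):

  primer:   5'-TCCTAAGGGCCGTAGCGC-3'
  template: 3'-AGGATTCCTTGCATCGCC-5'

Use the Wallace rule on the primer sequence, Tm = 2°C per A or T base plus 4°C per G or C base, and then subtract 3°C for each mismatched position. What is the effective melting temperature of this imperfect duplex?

51°C

Primer base counts: A=3, T=3, G=6, C=6 → A+T=6, G+C=12
Perfect-match Tm = 2(6) + 4(12) = 12 + 48 = 60°C
Mismatches (positions where the bases are not complementary): 3 (at positions 9, 10, 18)
Effective Tm = 60 − 3×3 = 60 − 9 = 51°C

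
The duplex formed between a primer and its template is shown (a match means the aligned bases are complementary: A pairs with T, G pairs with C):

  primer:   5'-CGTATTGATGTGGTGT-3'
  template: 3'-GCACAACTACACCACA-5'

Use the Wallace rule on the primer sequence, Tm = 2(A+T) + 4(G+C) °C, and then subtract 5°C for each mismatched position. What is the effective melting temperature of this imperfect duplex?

41°C

Primer base counts: A=2, T=7, G=6, C=1 → A+T=9, G+C=7
Perfect-match Tm = 2(9) + 4(7) = 18 + 28 = 46°C
Mismatches (positions where the bases are not complementary): 1 (at position 4)
Effective Tm = 46 − 1×5 = 46 − 5 = 41°C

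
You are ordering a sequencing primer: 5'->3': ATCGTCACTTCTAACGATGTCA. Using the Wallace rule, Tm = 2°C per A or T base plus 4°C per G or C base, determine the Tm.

Base counts: G=3, T=7, C=6, A=6
So N_AT = 13 and N_GC = 9.
Tm = 2(13) + 4(9) = 26 + 36 = 62°C

62°C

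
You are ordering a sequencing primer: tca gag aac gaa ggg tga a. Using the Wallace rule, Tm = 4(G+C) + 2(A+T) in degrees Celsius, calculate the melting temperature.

G=7, A=8, T=2, C=2
AT pairs contribute 10, GC pairs contribute 9.
Tm = 2(10) + 4(9) = 20 + 36 = 56°C

56°C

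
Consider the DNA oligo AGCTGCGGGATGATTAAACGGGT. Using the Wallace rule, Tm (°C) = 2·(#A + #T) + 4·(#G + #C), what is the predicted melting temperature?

70°C

Scanning the sequence gives A=6, G=9, T=5, C=3.
So N_AT = 11 and N_GC = 12.
Tm = 2(11) + 4(12) = 22 + 48 = 70°C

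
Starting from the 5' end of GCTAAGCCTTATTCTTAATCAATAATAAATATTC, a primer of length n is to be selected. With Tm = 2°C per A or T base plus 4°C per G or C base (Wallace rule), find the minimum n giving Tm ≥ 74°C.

First 29 bases: GCTAAGCCTTATTCTTAATCAATAATAAA → Tm = 72°C (< 74°C)
First 30 bases: GCTAAGCCTTATTCTTAATCAATAATAAAT → Tm = 74°C (≥ 74°C)
Each additional base adds 2°C (A/T) or 4°C (G/C), so Tm is non-decreasing in n; n = 30 is the first length to reach 74°C.

n = 30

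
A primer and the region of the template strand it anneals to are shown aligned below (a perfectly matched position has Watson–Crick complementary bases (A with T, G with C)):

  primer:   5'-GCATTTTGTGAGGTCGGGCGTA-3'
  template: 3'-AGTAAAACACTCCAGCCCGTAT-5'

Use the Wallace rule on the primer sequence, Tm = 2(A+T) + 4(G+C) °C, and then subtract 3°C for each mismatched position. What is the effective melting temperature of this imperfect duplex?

62°C

Primer base counts: A=3, T=7, G=9, C=3 → A+T=10, G+C=12
Perfect-match Tm = 2(10) + 4(12) = 20 + 48 = 68°C
Mismatches (positions where the bases are not complementary): 2 (at positions 1, 20)
Effective Tm = 68 − 2×3 = 68 − 6 = 62°C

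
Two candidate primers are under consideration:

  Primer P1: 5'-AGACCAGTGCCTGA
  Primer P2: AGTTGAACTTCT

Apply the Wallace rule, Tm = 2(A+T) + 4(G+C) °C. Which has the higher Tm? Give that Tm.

Primer P1: A+T=6, G+C=8 → Tm = 2(6)+4(8) = 44°C
Primer P2: A+T=8, G+C=4 → Tm = 2(8)+4(4) = 32°C
44°C vs 32°C → primer P1 is higher.

Primer P1, 44°C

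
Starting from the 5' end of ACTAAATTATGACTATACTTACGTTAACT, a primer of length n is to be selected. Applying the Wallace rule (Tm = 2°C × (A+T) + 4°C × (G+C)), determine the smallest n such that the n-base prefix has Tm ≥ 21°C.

First 9 bases: ACTAAATTA → Tm = 20°C (< 21°C)
First 10 bases: ACTAAATTAT → Tm = 22°C (≥ 21°C)
Each additional base adds 2°C (A/T) or 4°C (G/C), so Tm is non-decreasing in n; n = 10 is the first length to reach 21°C.

n = 10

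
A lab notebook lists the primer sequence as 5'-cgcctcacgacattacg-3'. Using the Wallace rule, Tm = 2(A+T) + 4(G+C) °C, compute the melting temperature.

54°C

Scanning the sequence gives A=4, G=3, C=7, T=3.
A+T = 7, G+C = 10
Tm = 2×7 + 4×10 = 54°C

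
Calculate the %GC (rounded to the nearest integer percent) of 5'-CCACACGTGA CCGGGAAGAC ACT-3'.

Base counts: G=6, A=7, C=8, T=2
G+C = 6 + 8 = 14 out of 23 bases
%GC = 14/23 × 100 = 60.87% ≈ 61%

61%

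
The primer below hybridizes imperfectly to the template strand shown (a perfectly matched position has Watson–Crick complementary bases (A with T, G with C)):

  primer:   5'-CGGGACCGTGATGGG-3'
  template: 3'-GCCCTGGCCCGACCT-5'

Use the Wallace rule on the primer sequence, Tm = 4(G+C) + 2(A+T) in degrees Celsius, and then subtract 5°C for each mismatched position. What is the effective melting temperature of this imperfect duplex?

37°C

Primer base counts: A=2, T=2, G=8, C=3 → A+T=4, G+C=11
Perfect-match Tm = 2(4) + 4(11) = 8 + 44 = 52°C
Mismatches (positions where the bases are not complementary): 3 (at positions 9, 11, 15)
Effective Tm = 52 − 3×5 = 52 − 15 = 37°C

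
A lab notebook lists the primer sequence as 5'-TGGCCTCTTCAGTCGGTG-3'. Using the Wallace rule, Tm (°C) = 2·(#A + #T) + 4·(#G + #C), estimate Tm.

58°C

Counting bases: G=6, C=5, T=6, A=1
So N_AT = 7 and N_GC = 11.
Tm = 4·11 + 2·7 = 44 + 14 = 58°C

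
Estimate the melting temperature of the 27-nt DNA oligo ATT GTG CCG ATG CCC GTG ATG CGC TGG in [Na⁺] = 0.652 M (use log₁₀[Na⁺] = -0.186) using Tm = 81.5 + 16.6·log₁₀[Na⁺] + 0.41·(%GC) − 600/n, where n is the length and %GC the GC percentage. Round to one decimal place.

Length n = 27. Counting bases: T=7, G=10, A=3, C=7
G+C = 17, so %GC = 17/27 × 100 = 62.963%
Salt term: 16.6 × (-0.186) = -3.088
GC term: 0.41 × 62.963 = 25.815; length term: −600/27 = −22.222
Tm = 81.5 + (-3.088) + 25.815 − 22.222 = 82.005 → 82.0°C

82.0°C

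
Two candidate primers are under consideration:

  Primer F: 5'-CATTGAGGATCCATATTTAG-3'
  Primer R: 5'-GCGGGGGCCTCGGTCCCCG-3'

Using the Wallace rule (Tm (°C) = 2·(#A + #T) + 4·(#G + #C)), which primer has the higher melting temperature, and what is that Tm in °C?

Primer R, 72°C

Primer F: A+T=13, G+C=7 → Tm = 2(13)+4(7) = 54°C
Primer R: A+T=2, G+C=17 → Tm = 2(2)+4(17) = 72°C
54°C vs 72°C → primer R is higher.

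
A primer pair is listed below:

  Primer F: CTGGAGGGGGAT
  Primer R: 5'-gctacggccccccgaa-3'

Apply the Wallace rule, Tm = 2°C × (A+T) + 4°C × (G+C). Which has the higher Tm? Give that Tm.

Primer F: A+T=4, G+C=8 → Tm = 2(4)+4(8) = 40°C
Primer R: A+T=4, G+C=12 → Tm = 2(4)+4(12) = 56°C
40°C vs 56°C → primer R is higher.

Primer R, 56°C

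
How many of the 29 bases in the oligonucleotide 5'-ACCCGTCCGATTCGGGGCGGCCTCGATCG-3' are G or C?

Base counts: G=10, T=5, A=3, C=11
Total G or C: 10 + 11 = 21

21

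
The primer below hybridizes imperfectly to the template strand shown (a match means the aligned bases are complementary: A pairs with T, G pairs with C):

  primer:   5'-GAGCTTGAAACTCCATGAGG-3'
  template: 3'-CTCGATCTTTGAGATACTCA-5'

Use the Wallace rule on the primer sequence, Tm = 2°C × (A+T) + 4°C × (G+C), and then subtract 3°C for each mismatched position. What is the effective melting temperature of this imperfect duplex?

51°C

Primer base counts: A=6, T=4, G=6, C=4 → A+T=10, G+C=10
Perfect-match Tm = 2(10) + 4(10) = 20 + 40 = 60°C
Mismatches (positions where the bases are not complementary): 3 (at positions 6, 14, 20)
Effective Tm = 60 − 3×3 = 60 − 9 = 51°C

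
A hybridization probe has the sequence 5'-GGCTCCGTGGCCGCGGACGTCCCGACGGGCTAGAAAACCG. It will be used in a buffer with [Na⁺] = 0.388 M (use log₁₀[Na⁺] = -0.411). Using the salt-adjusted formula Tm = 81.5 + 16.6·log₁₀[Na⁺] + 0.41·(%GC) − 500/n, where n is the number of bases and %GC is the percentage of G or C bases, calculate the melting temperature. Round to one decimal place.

91.9°C

Length n = 40. C=14, T=4, A=7, G=15
G+C = 29, so %GC = 29/40 × 100 = 72.5%
Salt term: 16.6 × (-0.411) = -6.823
GC term: 0.41 × 72.5 = 29.725; length term: −500/40 = −12.5
Tm = 81.5 + (-6.823) + 29.725 − 12.5 = 91.902 → 91.9°C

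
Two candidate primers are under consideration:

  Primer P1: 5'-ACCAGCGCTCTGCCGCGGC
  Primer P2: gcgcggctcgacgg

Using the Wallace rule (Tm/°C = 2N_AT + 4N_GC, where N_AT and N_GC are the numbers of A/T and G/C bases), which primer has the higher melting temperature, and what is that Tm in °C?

Primer P1: A+T=4, G+C=15 → Tm = 2(4)+4(15) = 68°C
Primer P2: A+T=2, G+C=12 → Tm = 2(2)+4(12) = 52°C
68°C vs 52°C → primer P1 is higher.

Primer P1, 68°C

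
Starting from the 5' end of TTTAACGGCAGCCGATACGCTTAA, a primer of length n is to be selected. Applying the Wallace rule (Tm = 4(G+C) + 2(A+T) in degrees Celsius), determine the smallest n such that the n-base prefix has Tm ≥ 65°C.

First 21 bases: TTTAACGGCAGCCGATACGCT → Tm = 64°C (< 65°C)
First 22 bases: TTTAACGGCAGCCGATACGCTT → Tm = 66°C (≥ 65°C)
Since every base adds ≥2°C, Tm only increases with n, so the threshold is first crossed at n = 22.

n = 22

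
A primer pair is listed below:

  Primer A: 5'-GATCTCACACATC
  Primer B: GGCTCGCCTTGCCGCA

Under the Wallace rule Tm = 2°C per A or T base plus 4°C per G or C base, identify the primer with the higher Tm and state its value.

Primer A: A+T=7, G+C=6 → Tm = 2(7)+4(6) = 38°C
Primer B: A+T=4, G+C=12 → Tm = 2(4)+4(12) = 56°C
38°C vs 56°C → primer B is higher.

Primer B, 56°C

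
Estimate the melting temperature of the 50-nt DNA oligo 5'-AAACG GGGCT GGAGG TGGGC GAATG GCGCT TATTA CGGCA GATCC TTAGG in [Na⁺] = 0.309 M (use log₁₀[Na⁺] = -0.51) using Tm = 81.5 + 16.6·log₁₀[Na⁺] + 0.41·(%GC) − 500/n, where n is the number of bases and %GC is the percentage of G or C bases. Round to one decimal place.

Length n = 50. Counting bases: G=20, T=10, A=11, C=9
G+C = 29, so %GC = 29/50 × 100 = 58%
Salt term: 16.6 × (-0.51) = -8.466
GC term: 0.41 × 58 = 23.78; length term: −500/50 = −10
Tm = 81.5 + (-8.466) + 23.78 − 10 = 86.814 → 86.8°C

86.8°C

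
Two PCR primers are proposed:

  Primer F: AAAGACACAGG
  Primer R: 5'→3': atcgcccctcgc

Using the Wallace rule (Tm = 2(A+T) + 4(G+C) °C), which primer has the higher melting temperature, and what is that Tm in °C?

Primer R, 42°C

Primer F: A+T=6, G+C=5 → Tm = 2(6)+4(5) = 32°C
Primer R: A+T=3, G+C=9 → Tm = 2(3)+4(9) = 42°C
32°C vs 42°C → primer R is higher.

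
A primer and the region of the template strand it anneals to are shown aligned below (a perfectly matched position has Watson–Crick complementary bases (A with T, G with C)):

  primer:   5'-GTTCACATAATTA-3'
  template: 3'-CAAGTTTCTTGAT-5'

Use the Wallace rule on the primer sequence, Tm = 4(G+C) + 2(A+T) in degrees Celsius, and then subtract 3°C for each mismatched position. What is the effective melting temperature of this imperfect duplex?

23°C

Primer base counts: A=5, T=5, G=1, C=2 → A+T=10, G+C=3
Perfect-match Tm = 2(10) + 4(3) = 20 + 12 = 32°C
Mismatches (positions where the bases are not complementary): 3 (at positions 6, 8, 11)
Effective Tm = 32 − 3×3 = 32 − 9 = 23°C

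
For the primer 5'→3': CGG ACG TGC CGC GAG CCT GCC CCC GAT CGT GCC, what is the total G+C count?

Base counts: T=4, G=11, A=3, C=15
G+C = 11 + 15 = 26

26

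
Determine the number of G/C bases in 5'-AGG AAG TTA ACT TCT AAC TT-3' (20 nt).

6

Counting bases: G=3, T=7, C=3, A=7
G+C = 3 + 3 = 6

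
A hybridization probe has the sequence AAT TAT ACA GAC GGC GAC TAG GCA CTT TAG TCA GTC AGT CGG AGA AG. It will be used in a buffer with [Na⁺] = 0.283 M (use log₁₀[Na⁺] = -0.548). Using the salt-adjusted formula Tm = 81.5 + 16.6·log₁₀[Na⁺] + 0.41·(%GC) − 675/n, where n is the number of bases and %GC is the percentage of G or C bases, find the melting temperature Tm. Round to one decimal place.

Length n = 47. Counting bases: A=15, G=13, C=9, T=10
G+C = 22, so %GC = 22/47 × 100 = 46.809%
Salt term: 16.6 × (-0.548) = -9.097
GC term: 0.41 × 46.809 = 19.192; length term: −675/47 = −14.362
Tm = 81.5 + (-9.097) + 19.192 − 14.362 = 77.233 → 77.2°C

77.2°C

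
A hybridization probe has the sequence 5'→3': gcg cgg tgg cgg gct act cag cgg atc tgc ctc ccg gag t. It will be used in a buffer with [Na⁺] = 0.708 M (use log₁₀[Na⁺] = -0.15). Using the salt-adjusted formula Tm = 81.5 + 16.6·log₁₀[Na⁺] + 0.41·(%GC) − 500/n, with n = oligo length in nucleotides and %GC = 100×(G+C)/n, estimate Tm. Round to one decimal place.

Length n = 40. Scanning the sequence gives G=16, T=7, C=13, A=4.
G+C = 29, so %GC = 29/40 × 100 = 72.5%
Salt term: 16.6 × (-0.15) = -2.49
GC term: 0.41 × 72.5 = 29.725; length term: −500/40 = −12.5
Tm = 81.5 + (-2.49) + 29.725 − 12.5 = 96.235 → 96.2°C

96.2°C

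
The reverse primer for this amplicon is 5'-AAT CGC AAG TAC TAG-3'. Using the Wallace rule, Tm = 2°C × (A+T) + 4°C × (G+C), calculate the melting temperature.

Counting bases: G=3, A=6, C=3, T=3
AT pairs contribute 9, GC pairs contribute 6.
Tm = 4·6 + 2·9 = 24 + 18 = 42°C

42°C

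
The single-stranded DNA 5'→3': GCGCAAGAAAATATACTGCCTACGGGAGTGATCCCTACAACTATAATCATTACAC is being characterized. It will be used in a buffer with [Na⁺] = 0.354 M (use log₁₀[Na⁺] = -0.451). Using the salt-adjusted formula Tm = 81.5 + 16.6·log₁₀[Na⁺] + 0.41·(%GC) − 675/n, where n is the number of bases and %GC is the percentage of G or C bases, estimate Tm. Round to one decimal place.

Length n = 55. Scanning the sequence gives G=9, C=14, A=20, T=12.
G+C = 23, so %GC = 23/55 × 100 = 41.818%
Salt term: 16.6 × (-0.451) = -7.487
GC term: 0.41 × 41.818 = 17.145; length term: −675/55 = −12.273
Tm = 81.5 + (-7.487) + 17.145 − 12.273 = 78.885 → 78.9°C

78.9°C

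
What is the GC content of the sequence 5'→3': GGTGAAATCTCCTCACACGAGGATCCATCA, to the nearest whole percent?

50%

Counting bases: T=6, C=9, A=9, G=6
G+C = 6 + 9 = 15 out of 30 bases
%GC = 15/30 × 100 = 50% ≈ 50%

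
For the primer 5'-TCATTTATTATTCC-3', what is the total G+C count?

Counting bases: A=3, C=3, G=0, T=8
G+C = 0 + 3 = 3

3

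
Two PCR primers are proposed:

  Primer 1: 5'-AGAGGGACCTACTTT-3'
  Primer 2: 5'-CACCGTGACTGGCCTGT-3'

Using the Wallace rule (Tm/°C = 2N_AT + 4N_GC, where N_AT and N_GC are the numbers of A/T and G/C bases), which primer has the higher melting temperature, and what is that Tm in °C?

Primer 2, 56°C

Primer 1: A+T=8, G+C=7 → Tm = 2(8)+4(7) = 44°C
Primer 2: A+T=6, G+C=11 → Tm = 2(6)+4(11) = 56°C
44°C vs 56°C → primer 2 is higher.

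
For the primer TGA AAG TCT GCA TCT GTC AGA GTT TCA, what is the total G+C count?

Counting bases: C=5, T=9, A=7, G=6
Total G or C: 6 + 5 = 11

11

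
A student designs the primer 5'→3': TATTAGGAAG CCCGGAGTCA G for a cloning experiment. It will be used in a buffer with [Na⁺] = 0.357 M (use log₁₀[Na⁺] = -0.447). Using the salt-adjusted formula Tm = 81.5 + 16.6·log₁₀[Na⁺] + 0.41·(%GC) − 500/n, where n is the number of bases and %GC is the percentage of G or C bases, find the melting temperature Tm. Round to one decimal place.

Length n = 21. G=7, C=4, T=4, A=6
G+C = 11, so %GC = 11/21 × 100 = 52.381%
Salt term: 16.6 × (-0.447) = -7.42
GC term: 0.41 × 52.381 = 21.476; length term: −500/21 = −23.81
Tm = 81.5 + (-7.42) + 21.476 − 23.81 = 71.746 → 71.7°C

71.7°C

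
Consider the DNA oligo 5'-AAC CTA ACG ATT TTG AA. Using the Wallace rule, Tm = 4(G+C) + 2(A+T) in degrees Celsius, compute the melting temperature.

G=2, T=5, C=3, A=7
A+T = 12, G+C = 5
Tm = 4·5 + 2·12 = 20 + 24 = 44°C

44°C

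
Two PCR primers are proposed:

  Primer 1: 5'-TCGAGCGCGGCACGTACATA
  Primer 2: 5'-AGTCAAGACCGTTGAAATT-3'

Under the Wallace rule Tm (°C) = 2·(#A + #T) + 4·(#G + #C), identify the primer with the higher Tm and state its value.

Primer 1, 64°C

Primer 1: A+T=8, G+C=12 → Tm = 2(8)+4(12) = 64°C
Primer 2: A+T=12, G+C=7 → Tm = 2(12)+4(7) = 52°C
64°C vs 52°C → primer 1 is higher.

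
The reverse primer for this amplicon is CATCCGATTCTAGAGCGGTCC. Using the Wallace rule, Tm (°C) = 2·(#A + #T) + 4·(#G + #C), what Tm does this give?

66°C

Scanning the sequence gives T=5, A=4, C=7, G=5.
AT pairs contribute 9, GC pairs contribute 12.
Tm = 2×9 + 4×12 = 66°C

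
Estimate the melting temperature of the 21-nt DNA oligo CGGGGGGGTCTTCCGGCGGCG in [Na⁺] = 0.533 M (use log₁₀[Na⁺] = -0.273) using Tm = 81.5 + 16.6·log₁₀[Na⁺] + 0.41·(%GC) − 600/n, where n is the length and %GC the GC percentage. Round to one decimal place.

Length n = 21. G=12, C=6, A=0, T=3
G+C = 18, so %GC = 18/21 × 100 = 85.714%
Salt term: 16.6 × (-0.273) = -4.532
GC term: 0.41 × 85.714 = 35.143; length term: −600/21 = −28.571
Tm = 81.5 + (-4.532) + 35.143 − 28.571 = 83.54 → 83.5°C

83.5°C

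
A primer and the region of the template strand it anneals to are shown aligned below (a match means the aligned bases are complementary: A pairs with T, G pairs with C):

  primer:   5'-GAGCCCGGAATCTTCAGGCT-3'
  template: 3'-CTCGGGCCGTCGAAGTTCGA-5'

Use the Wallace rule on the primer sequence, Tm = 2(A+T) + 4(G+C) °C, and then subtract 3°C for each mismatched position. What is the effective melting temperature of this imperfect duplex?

55°C

Primer base counts: A=4, T=4, G=6, C=6 → A+T=8, G+C=12
Perfect-match Tm = 2(8) + 4(12) = 16 + 48 = 64°C
Mismatches (positions where the bases are not complementary): 3 (at positions 9, 11, 17)
Effective Tm = 64 − 3×3 = 64 − 9 = 55°C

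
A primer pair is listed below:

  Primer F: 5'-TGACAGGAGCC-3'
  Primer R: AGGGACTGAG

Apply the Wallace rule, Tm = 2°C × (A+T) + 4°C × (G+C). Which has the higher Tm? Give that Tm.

Primer F: A+T=4, G+C=7 → Tm = 2(4)+4(7) = 36°C
Primer R: A+T=4, G+C=6 → Tm = 2(4)+4(6) = 32°C
36°C vs 32°C → primer F is higher.

Primer F, 36°C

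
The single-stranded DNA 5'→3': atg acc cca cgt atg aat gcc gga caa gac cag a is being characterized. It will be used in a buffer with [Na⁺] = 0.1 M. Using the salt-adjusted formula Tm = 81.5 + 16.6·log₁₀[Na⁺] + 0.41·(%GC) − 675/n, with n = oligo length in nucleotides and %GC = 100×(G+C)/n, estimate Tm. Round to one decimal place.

66.8°C

Length n = 34. Base counts: T=4, C=10, G=8, A=12
G+C = 18, so %GC = 18/34 × 100 = 52.941%
Salt term: 16.6 × (-1) = -16.6
GC term: 0.41 × 52.941 = 21.706; length term: −675/34 = −19.853
Tm = 81.5 + (-16.6) + 21.706 − 19.853 = 66.753 → 66.8°C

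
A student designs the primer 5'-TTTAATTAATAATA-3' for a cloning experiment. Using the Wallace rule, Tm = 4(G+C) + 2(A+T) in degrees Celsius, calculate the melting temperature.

Counting bases: T=7, G=0, A=7, C=0
A+T = 14, G+C = 0
Tm = 4·0 + 2·14 = 0 + 28 = 28°C

28°C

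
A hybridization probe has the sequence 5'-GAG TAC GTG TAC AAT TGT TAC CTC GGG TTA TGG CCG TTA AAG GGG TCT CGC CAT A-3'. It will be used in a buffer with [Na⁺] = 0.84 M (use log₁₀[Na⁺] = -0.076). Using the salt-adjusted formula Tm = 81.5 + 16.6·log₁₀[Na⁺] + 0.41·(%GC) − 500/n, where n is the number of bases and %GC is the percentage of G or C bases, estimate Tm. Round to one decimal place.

Length n = 55. Counting bases: C=11, T=16, G=16, A=12
G+C = 27, so %GC = 27/55 × 100 = 49.091%
Salt term: 16.6 × (-0.076) = -1.262
GC term: 0.41 × 49.091 = 20.127; length term: −500/55 = −9.091
Tm = 81.5 + (-1.262) + 20.127 − 9.091 = 91.274 → 91.3°C

91.3°C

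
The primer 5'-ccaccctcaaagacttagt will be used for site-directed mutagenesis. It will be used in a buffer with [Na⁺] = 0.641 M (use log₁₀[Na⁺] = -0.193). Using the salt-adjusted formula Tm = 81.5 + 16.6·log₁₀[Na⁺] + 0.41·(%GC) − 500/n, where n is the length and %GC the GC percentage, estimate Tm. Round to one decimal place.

71.4°C

Length n = 19. Scanning the sequence gives G=2, A=6, C=7, T=4.
G+C = 9, so %GC = 9/19 × 100 = 47.368%
Salt term: 16.6 × (-0.193) = -3.204
GC term: 0.41 × 47.368 = 19.421; length term: −500/19 = −26.316
Tm = 81.5 + (-3.204) + 19.421 − 26.316 = 71.401 → 71.4°C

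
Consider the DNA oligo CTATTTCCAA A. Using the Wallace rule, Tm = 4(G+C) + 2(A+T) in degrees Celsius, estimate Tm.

28°C

A=4, T=4, C=3, G=0
A+T = 8, G+C = 3
Tm = 2(8) + 4(3) = 16 + 12 = 28°C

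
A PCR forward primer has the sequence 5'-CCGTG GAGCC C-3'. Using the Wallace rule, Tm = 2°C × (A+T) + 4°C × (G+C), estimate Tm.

40°C

A=1, C=5, T=1, G=4
So N_AT = 2 and N_GC = 9.
Tm = 2(2) + 4(9) = 4 + 36 = 40°C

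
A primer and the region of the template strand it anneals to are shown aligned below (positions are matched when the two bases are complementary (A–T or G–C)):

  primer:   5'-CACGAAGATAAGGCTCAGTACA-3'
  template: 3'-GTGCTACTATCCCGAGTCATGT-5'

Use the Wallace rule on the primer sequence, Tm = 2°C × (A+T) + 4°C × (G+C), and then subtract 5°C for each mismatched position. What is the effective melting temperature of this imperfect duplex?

54°C

Primer base counts: A=9, T=3, G=5, C=5 → A+T=12, G+C=10
Perfect-match Tm = 2(12) + 4(10) = 24 + 40 = 64°C
Mismatches (positions where the bases are not complementary): 2 (at positions 6, 11)
Effective Tm = 64 − 2×5 = 64 − 10 = 54°C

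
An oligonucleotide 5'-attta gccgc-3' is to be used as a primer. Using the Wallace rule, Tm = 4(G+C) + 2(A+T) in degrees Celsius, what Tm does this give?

T=3, A=2, C=3, G=2
A+T = 5, G+C = 5
Tm = 4·5 + 2·5 = 20 + 10 = 30°C

30°C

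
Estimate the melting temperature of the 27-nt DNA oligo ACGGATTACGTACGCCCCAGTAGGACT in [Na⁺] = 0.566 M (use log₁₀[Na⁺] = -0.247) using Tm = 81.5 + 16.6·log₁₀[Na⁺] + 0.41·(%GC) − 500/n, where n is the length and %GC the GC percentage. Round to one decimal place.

Length n = 27. Counting bases: C=8, G=7, A=7, T=5
G+C = 15, so %GC = 15/27 × 100 = 55.556%
Salt term: 16.6 × (-0.247) = -4.1
GC term: 0.41 × 55.556 = 22.778; length term: −500/27 = −18.519
Tm = 81.5 + (-4.1) + 22.778 − 18.519 = 81.659 → 81.7°C

81.7°C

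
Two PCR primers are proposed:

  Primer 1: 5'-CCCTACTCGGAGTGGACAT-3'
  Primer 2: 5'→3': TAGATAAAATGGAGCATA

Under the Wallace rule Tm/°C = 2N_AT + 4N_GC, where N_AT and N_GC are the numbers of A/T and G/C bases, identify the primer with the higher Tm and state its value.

Primer 1, 60°C

Primer 1: A+T=8, G+C=11 → Tm = 2(8)+4(11) = 60°C
Primer 2: A+T=13, G+C=5 → Tm = 2(13)+4(5) = 46°C
60°C vs 46°C → primer 1 is higher.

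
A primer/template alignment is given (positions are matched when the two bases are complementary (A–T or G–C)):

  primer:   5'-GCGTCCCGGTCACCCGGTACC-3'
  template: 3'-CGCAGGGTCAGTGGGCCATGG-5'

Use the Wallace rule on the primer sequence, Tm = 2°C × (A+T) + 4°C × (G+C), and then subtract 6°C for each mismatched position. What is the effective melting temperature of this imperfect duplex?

68°C

Primer base counts: A=2, T=3, G=6, C=10 → A+T=5, G+C=16
Perfect-match Tm = 2(5) + 4(16) = 10 + 64 = 74°C
Mismatches (positions where the bases are not complementary): 1 (at position 8)
Effective Tm = 74 − 1×6 = 74 − 6 = 68°C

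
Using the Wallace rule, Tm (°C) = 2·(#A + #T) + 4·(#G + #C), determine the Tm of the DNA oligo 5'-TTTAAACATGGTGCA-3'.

40°C

C=2, T=5, A=5, G=3
A+T = 10, G+C = 5
Tm = 2(10) + 4(5) = 20 + 20 = 40°C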